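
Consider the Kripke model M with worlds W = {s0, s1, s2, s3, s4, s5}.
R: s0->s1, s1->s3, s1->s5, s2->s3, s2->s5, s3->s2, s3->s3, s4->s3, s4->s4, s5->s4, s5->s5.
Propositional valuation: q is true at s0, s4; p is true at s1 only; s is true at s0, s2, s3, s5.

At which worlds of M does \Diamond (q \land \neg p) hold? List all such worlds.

s4, s5

Recall that \Diamond ψ holds at a world iff ψ holds at some accessible world.
Let φ = \Diamond (q \land \neg p). Evaluate φ at each world:
  s0 (successors {s1}): φ is false.
  s1 (successors {s3, s5}): φ is false.
  s2 (successors {s3, s5}): φ is false.
  s3 (successors {s2, s3}): φ is false.
  s4 (successors {s3, s4}): φ is true.
  s5 (successors {s4, s5}): φ is true.
For instance, at s0:
  At s0: \Diamond (q \land \neg p) requires q \land \neg p at some successor in {s1}.
    At s1: q \land \neg p is false.
  So \Diamond (q \land \neg p) is false at s0.
Satisfying worlds: {s4, s5}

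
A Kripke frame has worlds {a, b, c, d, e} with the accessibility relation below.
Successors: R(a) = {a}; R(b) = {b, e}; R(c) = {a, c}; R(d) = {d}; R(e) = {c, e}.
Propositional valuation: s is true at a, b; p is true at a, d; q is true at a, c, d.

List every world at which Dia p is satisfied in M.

Recall that Dia ψ holds at a world iff ψ holds at some accessible world.
Let φ = Dia p. Evaluate φ at each world:
  a (successors {a}): φ is true.
  b (successors {b, e}): φ is false.
  c (successors {a, c}): φ is true.
  d (successors {d}): φ is true.
  e (successors {c, e}): φ is false.
For instance, at b:
  At b: Dia p requires p at some successor in {b, e}.
    At b: p is false.
    At e: p is false.
  So Dia p is false at b.
Satisfying worlds: {a, c, d}

a, c, d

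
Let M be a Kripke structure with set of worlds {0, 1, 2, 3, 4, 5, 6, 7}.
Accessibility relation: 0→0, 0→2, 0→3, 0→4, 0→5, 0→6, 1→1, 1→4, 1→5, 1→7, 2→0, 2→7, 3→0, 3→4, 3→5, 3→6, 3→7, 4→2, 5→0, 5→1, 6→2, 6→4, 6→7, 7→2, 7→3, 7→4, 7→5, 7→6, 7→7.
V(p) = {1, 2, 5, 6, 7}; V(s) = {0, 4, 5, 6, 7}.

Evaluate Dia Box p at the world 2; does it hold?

Recall that Box ψ holds at a world iff ψ holds at every accessible world, and Dia ψ holds iff ψ holds at some accessible world.
At 2: Dia Box p requires Box p at some successor in {0, 7}.
  At 0: Box p is false.
  At 7: Box p is false.
So Dia Box p is false at 2.

No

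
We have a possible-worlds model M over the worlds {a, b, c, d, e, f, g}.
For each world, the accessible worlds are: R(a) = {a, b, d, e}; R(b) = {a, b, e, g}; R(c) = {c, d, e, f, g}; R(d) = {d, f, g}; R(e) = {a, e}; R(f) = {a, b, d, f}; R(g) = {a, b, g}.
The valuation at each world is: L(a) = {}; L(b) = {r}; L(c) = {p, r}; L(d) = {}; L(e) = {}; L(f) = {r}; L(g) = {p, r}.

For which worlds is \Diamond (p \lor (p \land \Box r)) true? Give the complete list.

b, c, d, g

Let φ = \Diamond (p \lor (p \land \Box r)). Evaluate φ at each world:
  a (successors {a, b, d, e}): φ is false.
  b (successors {a, b, e, g}): φ is true.
  c (successors {c, d, e, f, g}): φ is true.
  d (successors {d, f, g}): φ is true.
  e (successors {a, e}): φ is false.
  f (successors {a, b, d, f}): φ is false.
  g (successors {a, b, g}): φ is true.
For instance, at g:
  At g: \Diamond (p \lor (p \land \Box r)) requires p \lor (p \land \Box r) at some successor in {a, b, g}.
    p \lor (p \land \Box r) holds at g, so \Diamond (p \lor (p \land \Box r)) is true at g.
      At g: p is true, p \land \Box r is false, so p \lor (p \land \Box r) is true.
Satisfying worlds: {b, c, d, g}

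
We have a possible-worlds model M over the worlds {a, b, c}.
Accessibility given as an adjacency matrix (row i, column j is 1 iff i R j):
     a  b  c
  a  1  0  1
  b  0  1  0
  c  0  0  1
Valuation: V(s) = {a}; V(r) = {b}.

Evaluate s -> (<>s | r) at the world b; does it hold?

Recall that <>ψ holds at a world iff ψ holds at some accessible world.
At b: s is false, <>s | r is true, so s -> (<>s | r) is true.
  At b: <>s is false, r is true, so <>s | r is true.
    At b: <>s requires s at some successor in {b}.
      At b: s is false.
    So <>s is false at b.

Yes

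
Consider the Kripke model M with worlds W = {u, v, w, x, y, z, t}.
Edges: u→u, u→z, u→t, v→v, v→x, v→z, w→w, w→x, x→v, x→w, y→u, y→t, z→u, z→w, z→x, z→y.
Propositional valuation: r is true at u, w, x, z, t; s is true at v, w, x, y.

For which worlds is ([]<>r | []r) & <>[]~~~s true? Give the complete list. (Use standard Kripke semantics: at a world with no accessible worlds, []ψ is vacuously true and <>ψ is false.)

u, y, z

Recall that []ψ holds at a world iff ψ holds at every accessible world, and <>ψ holds iff ψ holds at some accessible world.
Let φ = ([]<>r | []r) & <>[]~~~s. Evaluate φ at each world:
  u (successors {u, z, t}): φ is true.
  v (successors {v, x, z}): φ is false.
  w (successors {w, x}): φ is false.
  x (successors {v, w}): φ is false.
  y (successors {u, t}): φ is true.
  z (successors {u, w, x, y}): φ is true.
  t (successors ∅): φ is false.
For instance, at z:
  At z: []<>r | []r is true, <>[]~~~s is true, so ([]<>r | []r) & <>[]~~~s is true.
    At z: []<>r is true, []r is false, so []<>r | []r is true.
      At z: []<>r requires <>r at every successor {u, w, x, y}.
        At u: <>r is true.
        At w: <>r is true.
        At x: <>r is true.
        At y: <>r is true.
      So []<>r is true at z.
      At z: []r requires r at every successor {u, w, x, y}.
        r fails at y, so []r is false at z.
    At z: <>[]~~~s requires []~~~s at some successor in {u, w, x, y}.
      []~~~s holds at u, so <>[]~~~s is true at z.
Satisfying worlds: {u, y, z}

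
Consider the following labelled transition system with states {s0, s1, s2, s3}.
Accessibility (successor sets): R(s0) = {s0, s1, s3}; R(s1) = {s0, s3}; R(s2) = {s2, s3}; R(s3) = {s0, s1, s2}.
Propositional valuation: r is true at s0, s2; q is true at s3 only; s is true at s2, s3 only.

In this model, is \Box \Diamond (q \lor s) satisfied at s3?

Yes

Recall that \Box ψ holds at a world iff ψ holds at every accessible world, and \Diamond ψ holds iff ψ holds at some accessible world.
At s3: \Box \Diamond (q \lor s) requires \Diamond (q \lor s) at every successor {s0, s1, s2}.
    At s0: \Diamond (q \lor s) requires q \lor s at some successor in {s0, s1, s3}.
      q \lor s holds at s3, so \Diamond (q \lor s) is true at s0.
    At s1: \Diamond (q \lor s) requires q \lor s at some successor in {s0, s3}.
      q \lor s holds at s3, so \Diamond (q \lor s) is true at s1.
    At s2: \Diamond (q \lor s) requires q \lor s at some successor in {s2, s3}.
      q \lor s holds at s2, so \Diamond (q \lor s) is true at s2.
So \Box \Diamond (q \lor s) is true at s3.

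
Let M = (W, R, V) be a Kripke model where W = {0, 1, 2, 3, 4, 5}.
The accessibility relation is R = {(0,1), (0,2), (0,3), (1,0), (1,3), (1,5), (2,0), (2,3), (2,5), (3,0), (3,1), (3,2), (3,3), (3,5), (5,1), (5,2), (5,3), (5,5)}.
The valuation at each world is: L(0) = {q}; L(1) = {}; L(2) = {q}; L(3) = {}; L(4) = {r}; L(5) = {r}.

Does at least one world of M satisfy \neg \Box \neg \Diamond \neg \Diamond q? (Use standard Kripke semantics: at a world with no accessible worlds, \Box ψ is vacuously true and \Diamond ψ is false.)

Let φ = \neg \Box \neg \Diamond \neg \Diamond q. Evaluate φ at each world:
  0 (successors {1, 2, 3}): φ is false.
  1 (successors {0, 3, 5}): φ is false.
  2 (successors {0, 3, 5}): φ is false.
  3 (successors {0, 1, 2, 3, 5}): φ is false.
  4 (successors ∅): φ is false.
  5 (successors {1, 2, 3, 5}): φ is false.
For instance, at 2:
  At 2: \Box \neg \Diamond \neg \Diamond q is true, so \neg \Box \neg \Diamond \neg \Diamond q is false.
    At 2: \Box \neg \Diamond \neg \Diamond q requires \neg \Diamond \neg \Diamond q at every successor {0, 3, 5}.
      At 0: \neg \Diamond \neg \Diamond q is true.
      At 3: \neg \Diamond \neg \Diamond q is true.
      At 5: \neg \Diamond \neg \Diamond q is true.
    So \Box \neg \Diamond \neg \Diamond q is true at 2.

No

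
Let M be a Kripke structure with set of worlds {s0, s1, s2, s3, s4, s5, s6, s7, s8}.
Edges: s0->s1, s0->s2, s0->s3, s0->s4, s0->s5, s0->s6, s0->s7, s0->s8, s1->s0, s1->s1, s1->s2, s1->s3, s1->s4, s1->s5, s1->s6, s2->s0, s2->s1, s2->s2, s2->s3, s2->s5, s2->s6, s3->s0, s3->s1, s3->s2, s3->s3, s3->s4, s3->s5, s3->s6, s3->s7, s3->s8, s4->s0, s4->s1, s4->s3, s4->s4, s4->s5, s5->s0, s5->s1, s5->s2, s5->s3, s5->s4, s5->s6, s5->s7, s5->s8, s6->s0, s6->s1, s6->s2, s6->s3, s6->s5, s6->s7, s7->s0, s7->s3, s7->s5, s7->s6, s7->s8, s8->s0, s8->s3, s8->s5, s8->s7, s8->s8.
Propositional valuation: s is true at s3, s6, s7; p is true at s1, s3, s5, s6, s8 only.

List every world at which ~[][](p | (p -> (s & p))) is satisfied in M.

Let φ = ~[][](p | (p -> (s & p))). Evaluate φ at each world:
  s0 (successors {s1, s2, s3, s4, s5, s6, s7, s8}): φ is false.
  s1 (successors {s0, s1, s2, s3, s4, s5, s6}): φ is false.
  s2 (successors {s0, s1, s2, s3, s5, s6}): φ is false.
  s3 (successors {s0, s1, s2, s3, s4, s5, s6, s7, s8}): φ is false.
  s4 (successors {s0, s1, s3, s4, s5}): φ is false.
  s5 (successors {s0, s1, s2, s3, s4, s6, s7, s8}): φ is false.
  s6 (successors {s0, s1, s2, s3, s5, s7}): φ is false.
  s7 (successors {s0, s3, s5, s6, s8}): φ is false.
  s8 (successors {s0, s3, s5, s7, s8}): φ is false.
For instance, at s7:
  At s7: [][](p | (p -> (s & p))) is true, so ~[][](p | (p -> (s & p))) is false.
    At s7: [][](p | (p -> (s & p))) requires [](p | (p -> (s & p))) at every successor {s0, s3, s5, s6, s8}.
      At s0: [](p | (p -> (s & p))) is true.
      At s3: [](p | (p -> (s & p))) is true.
      At s5: [](p | (p -> (s & p))) is true.
      At s6: [](p | (p -> (s & p))) is true.
      At s8: [](p | (p -> (s & p))) is true.
    So [][](p | (p -> (s & p))) is true at s7.
Satisfying worlds: none.

none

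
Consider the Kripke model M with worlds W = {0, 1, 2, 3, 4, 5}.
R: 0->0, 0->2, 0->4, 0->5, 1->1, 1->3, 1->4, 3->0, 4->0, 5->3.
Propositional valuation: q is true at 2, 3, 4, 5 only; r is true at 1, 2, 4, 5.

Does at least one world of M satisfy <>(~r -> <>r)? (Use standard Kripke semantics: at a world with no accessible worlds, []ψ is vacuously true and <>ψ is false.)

Yes

Let φ = <>(~r -> <>r). Evaluate φ at each world:
  0 (successors {0, 2, 4, 5}): φ is true.
  1 (successors {1, 3, 4}): φ is true.
  2 (successors ∅): φ is false.
  3 (successors {0}): φ is true.
  4 (successors {0}): φ is true.
  5 (successors {3}): φ is false.
Detail at 0 (witness):
  At 0: <>(~r -> <>r) requires ~r -> <>r at some successor in {0, 2, 4, 5}.
    ~r -> <>r holds at 0, so <>(~r -> <>r) is true at 0.
      At 0: ~r is true, <>r is true, so ~r -> <>r is true.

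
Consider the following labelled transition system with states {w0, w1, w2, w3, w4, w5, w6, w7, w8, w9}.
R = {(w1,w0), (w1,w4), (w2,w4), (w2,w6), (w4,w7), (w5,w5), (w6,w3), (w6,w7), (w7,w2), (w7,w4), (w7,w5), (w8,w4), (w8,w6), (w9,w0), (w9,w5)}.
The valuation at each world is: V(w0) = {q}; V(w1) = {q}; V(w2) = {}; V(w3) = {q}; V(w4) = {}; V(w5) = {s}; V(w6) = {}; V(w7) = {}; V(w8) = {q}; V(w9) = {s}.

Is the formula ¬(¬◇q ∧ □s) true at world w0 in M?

No

At w0: ¬◇q ∧ □s is true, so ¬(¬◇q ∧ □s) is false.
  At w0: ¬◇q is true, □s is true, so ¬◇q ∧ □s is true.
    At w0: ◇q is false, so ¬◇q is true.
      At w0: no accessible worlds, so ◇q is false.
    At w0: no accessible worlds, so □s holds vacuously.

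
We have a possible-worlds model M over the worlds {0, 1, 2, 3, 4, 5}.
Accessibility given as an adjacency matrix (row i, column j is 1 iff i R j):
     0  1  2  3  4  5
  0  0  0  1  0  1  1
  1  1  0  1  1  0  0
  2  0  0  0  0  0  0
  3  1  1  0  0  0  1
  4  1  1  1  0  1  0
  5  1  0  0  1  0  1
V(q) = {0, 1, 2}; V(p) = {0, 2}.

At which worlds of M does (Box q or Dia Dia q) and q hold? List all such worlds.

0, 1, 2

Let φ = (Box q or Dia Dia q) and q. Evaluate φ at each world:
  0 (successors {2, 4, 5}): φ is true.
  1 (successors {0, 2, 3}): φ is true.
  2 (successors ∅): φ is true.
  3 (successors {0, 1, 5}): φ is false.
  4 (successors {0, 1, 2, 4}): φ is false.
  5 (successors {0, 3, 5}): φ is false.
For instance, at 4:
  At 4: Box q or Dia Dia q is true, q is false, so (Box q or Dia Dia q) and q is false.
    At 4: Box q is false, Dia Dia q is true, so Box q or Dia Dia q is true.
      At 4: Box q requires q at every successor {0, 1, 2, 4}.
        q fails at 4, so Box q is false at 4.
      At 4: Dia Dia q requires Dia q at some successor in {0, 1, 2, 4}.
        Dia q holds at 0, so Dia Dia q is true at 4.
Satisfying worlds: {0, 1, 2}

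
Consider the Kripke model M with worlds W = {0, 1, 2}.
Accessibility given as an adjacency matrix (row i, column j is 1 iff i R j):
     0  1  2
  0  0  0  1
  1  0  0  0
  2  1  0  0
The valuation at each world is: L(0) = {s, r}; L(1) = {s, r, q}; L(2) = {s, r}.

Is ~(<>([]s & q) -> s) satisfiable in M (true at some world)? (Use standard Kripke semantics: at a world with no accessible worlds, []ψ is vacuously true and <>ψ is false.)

No

Let φ = ~(<>([]s & q) -> s). Evaluate φ at each world:
  0 (successors {2}): φ is false.
  1 (successors ∅): φ is false.
  2 (successors {0}): φ is false.
For instance, at 0:
  At 0: <>([]s & q) -> s is true, so ~(<>([]s & q) -> s) is false.
    At 0: <>([]s & q) is false, s is true, so <>([]s & q) -> s is true.
      At 0: <>([]s & q) requires []s & q at some successor in {2}.
        At 2: []s & q is false.
      So <>([]s & q) is false at 0.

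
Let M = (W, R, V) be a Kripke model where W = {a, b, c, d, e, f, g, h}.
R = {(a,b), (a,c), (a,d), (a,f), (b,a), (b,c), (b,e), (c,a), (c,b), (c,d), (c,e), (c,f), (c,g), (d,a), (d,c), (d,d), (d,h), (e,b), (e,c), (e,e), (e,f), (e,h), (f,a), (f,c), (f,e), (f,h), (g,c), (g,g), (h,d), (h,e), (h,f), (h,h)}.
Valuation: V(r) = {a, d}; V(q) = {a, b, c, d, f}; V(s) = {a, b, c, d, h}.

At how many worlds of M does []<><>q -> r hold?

Let φ = []<><>q -> r. Evaluate φ at each world:
  a (successors {b, c, d, f}): φ is true.
  b (successors {a, c, e}): φ is false.
  c (successors {a, b, d, e, f, g}): φ is false.
  d (successors {a, c, d, h}): φ is true.
  e (successors {b, c, e, f, h}): φ is false.
  f (successors {a, c, e, h}): φ is false.
  g (successors {c, g}): φ is false.
  h (successors {d, e, f, h}): φ is false.
For instance, at e:
  At e: []<><>q is true, r is false, so []<><>q -> r is false.
    At e: []<><>q requires <><>q at every successor {b, c, e, f, h}.
      At b: <><>q is true.
      At c: <><>q is true.
      At e: <><>q is true.
      At f: <><>q is true.
      At h: <><>q is true.
    So []<><>q is true at e.
Satisfying worlds: {a, d}

2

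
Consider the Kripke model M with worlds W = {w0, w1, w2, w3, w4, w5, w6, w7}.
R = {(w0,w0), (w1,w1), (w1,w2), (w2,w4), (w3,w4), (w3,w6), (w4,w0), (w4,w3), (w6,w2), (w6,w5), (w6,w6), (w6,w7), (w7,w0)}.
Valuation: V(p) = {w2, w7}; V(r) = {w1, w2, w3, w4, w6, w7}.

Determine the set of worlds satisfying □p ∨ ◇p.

w1, w5, w6

Recall that □ψ holds at a world iff ψ holds at every accessible world, and ◇ψ holds iff ψ holds at some accessible world.
Let φ = □p ∨ ◇p. Evaluate φ at each world:
  w0 (successors {w0}): φ is false.
  w1 (successors {w1, w2}): φ is true.
  w2 (successors {w4}): φ is false.
  w3 (successors {w4, w6}): φ is false.
  w4 (successors {w0, w3}): φ is false.
  w5 (successors ∅): φ is true.
  w6 (successors {w2, w5, w6, w7}): φ is true.
  w7 (successors {w0}): φ is false.
For instance, at w4:
  At w4: □p is false, ◇p is false, so □p ∨ ◇p is false.
    At w4: □p requires p at every successor {w0, w3}.
      p fails at w0, so □p is false at w4.
    At w4: ◇p requires p at some successor in {w0, w3}.
      At w0: p is false.
      At w3: p is false.
    So ◇p is false at w4.
Satisfying worlds: {w1, w5, w6}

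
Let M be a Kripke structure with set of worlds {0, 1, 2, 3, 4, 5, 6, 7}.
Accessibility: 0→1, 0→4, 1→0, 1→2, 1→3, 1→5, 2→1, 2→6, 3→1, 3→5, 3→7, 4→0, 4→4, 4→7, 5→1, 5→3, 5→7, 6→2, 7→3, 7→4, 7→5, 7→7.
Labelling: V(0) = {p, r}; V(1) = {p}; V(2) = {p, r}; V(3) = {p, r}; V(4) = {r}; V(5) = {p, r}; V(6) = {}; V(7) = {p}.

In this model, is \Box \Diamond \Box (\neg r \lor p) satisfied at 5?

Yes

Recall that \Box ψ holds at a world iff ψ holds at every accessible world, and \Diamond ψ holds iff ψ holds at some accessible world.
At 5: \Box \Diamond \Box (\neg r \lor p) requires \Diamond \Box (\neg r \lor p) at every successor {1, 3, 7}.
    At 1: \Diamond \Box (\neg r \lor p) requires \Box (\neg r \lor p) at some successor in {0, 2, 3, 5}.
      \Box (\neg r \lor p) holds at 2, so \Diamond \Box (\neg r \lor p) is true at 1.
    At 3: \Diamond \Box (\neg r \lor p) requires \Box (\neg r \lor p) at some successor in {1, 5, 7}.
      \Box (\neg r \lor p) holds at 1, so \Diamond \Box (\neg r \lor p) is true at 3.
    At 7: \Diamond \Box (\neg r \lor p) requires \Box (\neg r \lor p) at some successor in {3, 4, 5, 7}.
      \Box (\neg r \lor p) holds at 3, so \Diamond \Box (\neg r \lor p) is true at 7.
So \Box \Diamond \Box (\neg r \lor p) is true at 5.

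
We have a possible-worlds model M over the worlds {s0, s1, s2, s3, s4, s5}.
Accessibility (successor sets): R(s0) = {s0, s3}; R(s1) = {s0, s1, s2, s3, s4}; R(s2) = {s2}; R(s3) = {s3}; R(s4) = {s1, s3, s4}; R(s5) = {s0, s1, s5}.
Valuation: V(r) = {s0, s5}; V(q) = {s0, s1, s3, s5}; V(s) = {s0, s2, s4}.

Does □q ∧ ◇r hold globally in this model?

Let φ = □q ∧ ◇r. Evaluate φ at each world:
  s0 (successors {s0, s3}): φ is true.
  s1 (successors {s0, s1, s2, s3, s4}): φ is false.
  s2 (successors {s2}): φ is false.
  s3 (successors {s3}): φ is false.
  s4 (successors {s1, s3, s4}): φ is false.
  s5 (successors {s0, s1, s5}): φ is true.
Detail at s1 (counterexample):
  At s1: □q is false, ◇r is true, so □q ∧ ◇r is false.
    At s1: □q requires q at every successor {s0, s1, s2, s3, s4}.
      q fails at s2, so □q is false at s1.
    At s1: ◇r requires r at some successor in {s0, s1, s2, s3, s4}.
      r holds at s0, so ◇r is true at s1.

No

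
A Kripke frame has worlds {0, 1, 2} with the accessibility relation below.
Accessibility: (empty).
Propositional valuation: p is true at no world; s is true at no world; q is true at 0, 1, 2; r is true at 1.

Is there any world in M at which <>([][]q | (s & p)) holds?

Let φ = <>([][]q | (s & p)). Evaluate φ at each world:
  0 (successors ∅): φ is false.
  1 (successors ∅): φ is false.
  2 (successors ∅): φ is false.
For instance, at 0:
  At 0: no accessible worlds, so <>([][]q | (s & p)) is false.

No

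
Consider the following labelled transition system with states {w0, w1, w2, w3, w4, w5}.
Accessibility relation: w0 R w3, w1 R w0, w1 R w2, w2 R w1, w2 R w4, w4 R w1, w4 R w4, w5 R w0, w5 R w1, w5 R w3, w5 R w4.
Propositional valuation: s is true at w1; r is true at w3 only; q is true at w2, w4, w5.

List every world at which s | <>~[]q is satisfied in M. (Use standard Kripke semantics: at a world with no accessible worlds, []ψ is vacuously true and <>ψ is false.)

Recall that []ψ holds at a world iff ψ holds at every accessible world, and <>ψ holds iff ψ holds at some accessible world.
Let φ = s | <>~[]q. Evaluate φ at each world:
  w0 (successors {w3}): φ is false.
  w1 (successors {w0, w2}): φ is true.
  w2 (successors {w1, w4}): φ is true.
  w3 (successors ∅): φ is false.
  w4 (successors {w1, w4}): φ is true.
  w5 (successors {w0, w1, w3, w4}): φ is true.
For instance, at w1:
  At w1: s is true, <>~[]q is true, so s | <>~[]q is true.
    At w1: <>~[]q requires ~[]q at some successor in {w0, w2}.
      ~[]q holds at w0, so <>~[]q is true at w1.
Satisfying worlds: {w1, w2, w4, w5}

w1, w2, w4, w5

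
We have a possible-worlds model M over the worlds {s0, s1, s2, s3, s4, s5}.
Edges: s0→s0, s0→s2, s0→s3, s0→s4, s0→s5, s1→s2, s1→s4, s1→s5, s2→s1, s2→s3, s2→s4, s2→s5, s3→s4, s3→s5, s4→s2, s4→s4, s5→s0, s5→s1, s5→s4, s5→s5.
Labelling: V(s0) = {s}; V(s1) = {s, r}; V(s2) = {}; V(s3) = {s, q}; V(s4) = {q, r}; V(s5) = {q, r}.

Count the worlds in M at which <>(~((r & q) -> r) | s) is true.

3

Let φ = <>(~((r & q) -> r) | s). Evaluate φ at each world:
  s0 (successors {s0, s2, s3, s4, s5}): φ is true.
  s1 (successors {s2, s4, s5}): φ is false.
  s2 (successors {s1, s3, s4, s5}): φ is true.
  s3 (successors {s4, s5}): φ is false.
  s4 (successors {s2, s4}): φ is false.
  s5 (successors {s0, s1, s4, s5}): φ is true.
For instance, at s2:
  At s2: <>(~((r & q) -> r) | s) requires ~((r & q) -> r) | s at some successor in {s1, s3, s4, s5}.
    ~((r & q) -> r) | s holds at s1, so <>(~((r & q) -> r) | s) is true at s2.
Satisfying worlds: {s0, s2, s5}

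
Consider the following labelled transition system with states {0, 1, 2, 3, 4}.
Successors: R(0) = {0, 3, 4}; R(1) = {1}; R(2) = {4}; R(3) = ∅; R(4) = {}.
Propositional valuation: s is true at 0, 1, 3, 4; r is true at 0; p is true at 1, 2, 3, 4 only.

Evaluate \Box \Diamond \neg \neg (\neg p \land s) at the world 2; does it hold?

Recall that \Box ψ holds at a world iff ψ holds at every accessible world, and \Diamond ψ holds iff ψ holds at some accessible world.
At 2: \Box \Diamond \neg \neg (\neg p \land s) requires \Diamond \neg \neg (\neg p \land s) at every successor {4}.
  \Diamond \neg \neg (\neg p \land s) fails at 4, so \Box \Diamond \neg \neg (\neg p \land s) is false at 2.
    At 4: no accessible worlds, so \Diamond \neg \neg (\neg p \land s) is false.

No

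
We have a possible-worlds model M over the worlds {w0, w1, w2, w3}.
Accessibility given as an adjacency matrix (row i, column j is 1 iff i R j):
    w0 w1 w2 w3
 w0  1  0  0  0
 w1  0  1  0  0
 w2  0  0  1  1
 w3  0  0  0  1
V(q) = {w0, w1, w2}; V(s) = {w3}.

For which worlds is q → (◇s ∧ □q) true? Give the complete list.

w3

Let φ = q → (◇s ∧ □q). Evaluate φ at each world:
  w0 (successors {w0}): φ is false.
  w1 (successors {w1}): φ is false.
  w2 (successors {w2, w3}): φ is false.
  w3 (successors {w3}): φ is true.
For instance, at w1:
  At w1: q is true, ◇s ∧ □q is false, so q → (◇s ∧ □q) is false.
    At w1: ◇s is false, □q is true, so ◇s ∧ □q is false.
      At w1: ◇s requires s at some successor in {w1}.
        At w1: s is false.
      So ◇s is false at w1.
      At w1: □q requires q at every successor {w1}.
        At w1: q is true.
      So □q is true at w1.
Satisfying worlds: {w3}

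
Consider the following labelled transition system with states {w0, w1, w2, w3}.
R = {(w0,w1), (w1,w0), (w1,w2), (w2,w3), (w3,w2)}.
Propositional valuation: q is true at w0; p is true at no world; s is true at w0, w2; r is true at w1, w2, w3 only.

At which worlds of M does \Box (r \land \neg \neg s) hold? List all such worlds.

Recall that \Box ψ holds at a world iff ψ holds at every accessible world, and \Diamond ψ holds iff ψ holds at some accessible world.
Let φ = \Box (r \land \neg \neg s). Evaluate φ at each world:
  w0 (successors {w1}): φ is false.
  w1 (successors {w0, w2}): φ is false.
  w2 (successors {w3}): φ is false.
  w3 (successors {w2}): φ is true.
For instance, at w3:
  At w3: \Box (r \land \neg \neg s) requires r \land \neg \neg s at every successor {w2}.
    At w2: r \land \neg \neg s is true.
  So \Box (r \land \neg \neg s) is true at w3.
Satisfying worlds: {w3}

w3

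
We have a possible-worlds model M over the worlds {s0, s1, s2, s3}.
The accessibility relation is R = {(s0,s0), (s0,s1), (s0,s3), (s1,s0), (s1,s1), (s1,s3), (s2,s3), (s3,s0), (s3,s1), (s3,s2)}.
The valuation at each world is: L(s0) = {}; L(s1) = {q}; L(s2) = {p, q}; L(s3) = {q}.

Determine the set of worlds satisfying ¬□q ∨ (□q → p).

Recall that □ψ holds at a world iff ψ holds at every accessible world, and ◇ψ holds iff ψ holds at some accessible world.
Let φ = ¬□q ∨ (□q → p). Evaluate φ at each world:
  s0 (successors {s0, s1, s3}): φ is true.
  s1 (successors {s0, s1, s3}): φ is true.
  s2 (successors {s3}): φ is true.
  s3 (successors {s0, s1, s2}): φ is true.
For instance, at s2:
  At s2: ¬□q is false, □q → p is true, so ¬□q ∨ (□q → p) is true.
    At s2: □q is true, so ¬□q is false.
      At s2: □q requires q at every successor {s3}.
        At s3: q is true.
      So □q is true at s2.
    At s2: □q is true, p is true, so □q → p is true.
      At s2: □q requires q at every successor {s3}.
        At s3: q is true.
      So □q is true at s2.
Satisfying worlds: {s0, s1, s2, s3}

s0, s1, s2, s3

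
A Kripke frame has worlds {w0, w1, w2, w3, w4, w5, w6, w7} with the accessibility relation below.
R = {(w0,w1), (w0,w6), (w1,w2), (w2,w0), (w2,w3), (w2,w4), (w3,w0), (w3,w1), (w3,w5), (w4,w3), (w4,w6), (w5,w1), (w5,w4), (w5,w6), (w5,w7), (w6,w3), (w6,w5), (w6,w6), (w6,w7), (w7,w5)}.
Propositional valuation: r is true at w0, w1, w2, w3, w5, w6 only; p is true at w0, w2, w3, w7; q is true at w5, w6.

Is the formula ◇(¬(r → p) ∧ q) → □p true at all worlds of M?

Let φ = ◇(¬(r → p) ∧ q) → □p. Evaluate φ at each world:
  w0 (successors {w1, w6}): φ is false.
  w1 (successors {w2}): φ is true.
  w2 (successors {w0, w3, w4}): φ is true.
  w3 (successors {w0, w1, w5}): φ is false.
  w4 (successors {w3, w6}): φ is false.
  w5 (successors {w1, w4, w6, w7}): φ is false.
  w6 (successors {w3, w5, w6, w7}): φ is false.
  w7 (successors {w5}): φ is false.
Detail at w0 (counterexample):
  At w0: ◇(¬(r → p) ∧ q) is true, □p is false, so ◇(¬(r → p) ∧ q) → □p is false.
    At w0: ◇(¬(r → p) ∧ q) requires ¬(r → p) ∧ q at some successor in {w1, w6}.
      ¬(r → p) ∧ q holds at w6, so ◇(¬(r → p) ∧ q) is true at w0.
    At w0: □p requires p at every successor {w1, w6}.
      p fails at w1, so □p is false at w0.

No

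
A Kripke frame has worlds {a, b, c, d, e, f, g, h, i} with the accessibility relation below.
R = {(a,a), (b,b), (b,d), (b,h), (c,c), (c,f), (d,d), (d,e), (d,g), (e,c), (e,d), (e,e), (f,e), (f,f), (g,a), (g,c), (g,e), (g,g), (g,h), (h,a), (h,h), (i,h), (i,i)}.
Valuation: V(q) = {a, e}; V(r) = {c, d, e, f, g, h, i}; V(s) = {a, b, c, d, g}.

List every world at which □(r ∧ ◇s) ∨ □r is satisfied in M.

c, d, e, f, i

Let φ = □(r ∧ ◇s) ∨ □r. Evaluate φ at each world:
  a (successors {a}): φ is false.
  b (successors {b, d, h}): φ is false.
  c (successors {c, f}): φ is true.
  d (successors {d, e, g}): φ is true.
  e (successors {c, d, e}): φ is true.
  f (successors {e, f}): φ is true.
  g (successors {a, c, e, g, h}): φ is false.
  h (successors {a, h}): φ is false.
  i (successors {h, i}): φ is true.
For instance, at b:
  At b: □(r ∧ ◇s) is false, □r is false, so □(r ∧ ◇s) ∨ □r is false.
    At b: □(r ∧ ◇s) requires r ∧ ◇s at every successor {b, d, h}.
      r ∧ ◇s fails at b, so □(r ∧ ◇s) is false at b.
    At b: □r requires r at every successor {b, d, h}.
      r fails at b, so □r is false at b.
Satisfying worlds: {c, d, e, f, i}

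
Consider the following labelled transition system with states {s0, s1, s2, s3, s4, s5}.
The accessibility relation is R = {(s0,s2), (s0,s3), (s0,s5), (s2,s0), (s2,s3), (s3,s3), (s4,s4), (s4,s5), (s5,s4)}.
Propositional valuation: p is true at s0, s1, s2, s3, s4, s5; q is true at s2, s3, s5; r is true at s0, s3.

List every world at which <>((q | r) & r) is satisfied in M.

Let φ = <>((q | r) & r). Evaluate φ at each world:
  s0 (successors {s2, s3, s5}): φ is true.
  s1 (successors ∅): φ is false.
  s2 (successors {s0, s3}): φ is true.
  s3 (successors {s3}): φ is true.
  s4 (successors {s4, s5}): φ is false.
  s5 (successors {s4}): φ is false.
For instance, at s0:
  At s0: <>((q | r) & r) requires (q | r) & r at some successor in {s2, s3, s5}.
    (q | r) & r holds at s3, so <>((q | r) & r) is true at s0.
Satisfying worlds: {s0, s2, s3}

s0, s2, s3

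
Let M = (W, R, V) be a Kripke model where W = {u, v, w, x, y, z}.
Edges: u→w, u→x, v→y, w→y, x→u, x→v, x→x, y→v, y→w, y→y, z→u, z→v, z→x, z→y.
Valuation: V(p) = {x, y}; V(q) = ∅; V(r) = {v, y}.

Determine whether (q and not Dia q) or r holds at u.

At u: q and not Dia q is false, r is false, so (q and not Dia q) or r is false.
  At u: q is false, not Dia q is true, so q and not Dia q is false.
    At u: Dia q is false, so not Dia q is true.
      At u: Dia q requires q at some successor in {w, x}.
        At w: q is false.
        At x: q is false.
      So Dia q is false at u.

No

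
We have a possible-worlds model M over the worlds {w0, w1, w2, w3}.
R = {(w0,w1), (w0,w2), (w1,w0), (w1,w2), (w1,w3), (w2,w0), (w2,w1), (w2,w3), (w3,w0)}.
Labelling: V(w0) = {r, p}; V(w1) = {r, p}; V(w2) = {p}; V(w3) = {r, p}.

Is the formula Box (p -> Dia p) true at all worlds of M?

Let φ = Box (p -> Dia p). Evaluate φ at each world:
  w0 (successors {w1, w2}): φ is true.
  w1 (successors {w0, w2, w3}): φ is true.
  w2 (successors {w0, w1, w3}): φ is true.
  w3 (successors {w0}): φ is true.
For instance, at w1:
  At w1: Box (p -> Dia p) requires p -> Dia p at every successor {w0, w2, w3}.
      At w0: p is true, Dia p is true, so p -> Dia p is true.
      At w2: p is true, Dia p is true, so p -> Dia p is true.
      At w3: p is true, Dia p is true, so p -> Dia p is true.
  So Box (p -> Dia p) is true at w1.

Yes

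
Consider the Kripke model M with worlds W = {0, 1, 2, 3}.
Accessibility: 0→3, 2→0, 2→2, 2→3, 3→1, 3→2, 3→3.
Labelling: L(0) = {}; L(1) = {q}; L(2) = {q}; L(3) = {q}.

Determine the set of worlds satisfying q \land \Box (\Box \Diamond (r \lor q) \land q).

Let φ = q \land \Box (\Box \Diamond (r \lor q) \land q). Evaluate φ at each world:
  0 (successors {3}): φ is false.
  1 (successors ∅): φ is true.
  2 (successors {0, 2, 3}): φ is false.
  3 (successors {1, 2, 3}): φ is false.
For instance, at 3:
  At 3: q is true, \Box (\Box \Diamond (r \lor q) \land q) is false, so q \land \Box (\Box \Diamond (r \lor q) \land q) is false.
    At 3: \Box (\Box \Diamond (r \lor q) \land q) requires \Box \Diamond (r \lor q) \land q at every successor {1, 2, 3}.
      \Box \Diamond (r \lor q) \land q fails at 3, so \Box (\Box \Diamond (r \lor q) \land q) is false at 3.
Satisfying worlds: {1}

1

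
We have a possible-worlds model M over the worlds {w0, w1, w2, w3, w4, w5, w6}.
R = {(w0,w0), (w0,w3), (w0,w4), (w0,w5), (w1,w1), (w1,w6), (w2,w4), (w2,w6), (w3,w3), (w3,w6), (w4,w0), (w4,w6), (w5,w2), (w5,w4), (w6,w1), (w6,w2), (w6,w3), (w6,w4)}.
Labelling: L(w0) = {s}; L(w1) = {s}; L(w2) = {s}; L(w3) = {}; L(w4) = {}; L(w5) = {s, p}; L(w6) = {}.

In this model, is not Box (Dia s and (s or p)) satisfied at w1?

Yes

Recall that Box ψ holds at a world iff ψ holds at every accessible world, and Dia ψ holds iff ψ holds at some accessible world.
At w1: Box (Dia s and (s or p)) is false, so not Box (Dia s and (s or p)) is true.
  At w1: Box (Dia s and (s or p)) requires Dia s and (s or p) at every successor {w1, w6}.
    Dia s and (s or p) fails at w6, so Box (Dia s and (s or p)) is false at w1.
      At w6: Dia s is true, s or p is false, so Dia s and (s or p) is false.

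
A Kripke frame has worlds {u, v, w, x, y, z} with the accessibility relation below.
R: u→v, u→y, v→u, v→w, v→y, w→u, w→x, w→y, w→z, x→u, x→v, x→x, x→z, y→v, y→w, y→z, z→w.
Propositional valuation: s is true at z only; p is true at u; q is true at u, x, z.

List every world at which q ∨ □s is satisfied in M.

u, x, z

Recall that □ψ holds at a world iff ψ holds at every accessible world, and ◇ψ holds iff ψ holds at some accessible world.
Let φ = q ∨ □s. Evaluate φ at each world:
  u (successors {v, y}): φ is true.
  v (successors {u, w, y}): φ is false.
  w (successors {u, x, y, z}): φ is false.
  x (successors {u, v, x, z}): φ is true.
  y (successors {v, w, z}): φ is false.
  z (successors {w}): φ is true.
For instance, at z:
  At z: q is true, □s is false, so q ∨ □s is true.
    At z: □s requires s at every successor {w}.
      s fails at w, so □s is false at z.
Satisfying worlds: {u, x, z}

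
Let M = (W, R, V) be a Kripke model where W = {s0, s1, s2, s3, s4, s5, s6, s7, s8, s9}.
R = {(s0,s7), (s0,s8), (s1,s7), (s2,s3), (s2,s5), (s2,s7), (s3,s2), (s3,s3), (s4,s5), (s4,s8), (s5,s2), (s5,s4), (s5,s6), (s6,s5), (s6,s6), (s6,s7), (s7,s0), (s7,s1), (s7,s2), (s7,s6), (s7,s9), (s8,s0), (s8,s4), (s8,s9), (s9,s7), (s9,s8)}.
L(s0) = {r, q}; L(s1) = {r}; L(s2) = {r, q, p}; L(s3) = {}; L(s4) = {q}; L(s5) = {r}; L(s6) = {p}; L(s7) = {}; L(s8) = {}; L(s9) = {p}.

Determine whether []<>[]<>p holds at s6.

Recall that []ψ holds at a world iff ψ holds at every accessible world, and <>ψ holds iff ψ holds at some accessible world.
At s6: []<>[]<>p requires <>[]<>p at every successor {s5, s6, s7}.
    At s5: <>[]<>p requires []<>p at some successor in {s2, s4, s6}.
      []<>p holds at s2, so <>[]<>p is true at s5.
    At s6: <>[]<>p requires []<>p at some successor in {s5, s6, s7}.
      []<>p holds at s6, so <>[]<>p is true at s6.
    At s7: <>[]<>p requires []<>p at some successor in {s0, s1, s2, s6, s9}.
      []<>p holds at s0, so <>[]<>p is true at s7.
So []<>[]<>p is true at s6.

Yes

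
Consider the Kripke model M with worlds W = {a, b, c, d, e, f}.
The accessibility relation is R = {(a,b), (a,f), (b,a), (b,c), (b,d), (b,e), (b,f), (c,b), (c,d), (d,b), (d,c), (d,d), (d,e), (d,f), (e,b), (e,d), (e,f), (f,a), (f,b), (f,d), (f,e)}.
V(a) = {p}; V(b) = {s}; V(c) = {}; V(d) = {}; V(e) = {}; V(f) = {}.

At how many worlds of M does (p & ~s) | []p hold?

Recall that []ψ holds at a world iff ψ holds at every accessible world, and <>ψ holds iff ψ holds at some accessible world.
Let φ = (p & ~s) | []p. Evaluate φ at each world:
  a (successors {b, f}): φ is true.
  b (successors {a, c, d, e, f}): φ is false.
  c (successors {b, d}): φ is false.
  d (successors {b, c, d, e, f}): φ is false.
  e (successors {b, d, f}): φ is false.
  f (successors {a, b, d, e}): φ is false.
For instance, at e:
  At e: p & ~s is false, []p is false, so (p & ~s) | []p is false.
    At e: []p requires p at every successor {b, d, f}.
      p fails at b, so []p is false at e.
Satisfying worlds: {a}

1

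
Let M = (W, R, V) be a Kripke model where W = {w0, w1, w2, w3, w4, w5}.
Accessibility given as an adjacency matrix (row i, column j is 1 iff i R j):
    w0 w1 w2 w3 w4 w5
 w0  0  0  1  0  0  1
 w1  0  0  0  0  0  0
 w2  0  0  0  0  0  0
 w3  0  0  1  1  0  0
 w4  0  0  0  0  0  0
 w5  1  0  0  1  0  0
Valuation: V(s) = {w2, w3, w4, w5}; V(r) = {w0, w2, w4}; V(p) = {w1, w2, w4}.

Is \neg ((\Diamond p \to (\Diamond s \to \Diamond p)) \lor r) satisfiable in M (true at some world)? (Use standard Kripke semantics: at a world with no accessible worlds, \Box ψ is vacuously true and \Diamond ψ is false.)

No

Let φ = \neg ((\Diamond p \to (\Diamond s \to \Diamond p)) \lor r). Evaluate φ at each world:
  w0 (successors {w2, w5}): φ is false.
  w1 (successors ∅): φ is false.
  w2 (successors ∅): φ is false.
  w3 (successors {w2, w3}): φ is false.
  w4 (successors ∅): φ is false.
  w5 (successors {w0, w3}): φ is false.
For instance, at w0:
  At w0: (\Diamond p \to (\Diamond s \to \Diamond p)) \lor r is true, so \neg ((\Diamond p \to (\Diamond s \to \Diamond p)) \lor r) is false.
    At w0: \Diamond p \to (\Diamond s \to \Diamond p) is true, r is true, so (\Diamond p \to (\Diamond s \to \Diamond p)) \lor r is true.
      At w0: \Diamond p is true, \Diamond s \to \Diamond p is true, so \Diamond p \to (\Diamond s \to \Diamond p) is true.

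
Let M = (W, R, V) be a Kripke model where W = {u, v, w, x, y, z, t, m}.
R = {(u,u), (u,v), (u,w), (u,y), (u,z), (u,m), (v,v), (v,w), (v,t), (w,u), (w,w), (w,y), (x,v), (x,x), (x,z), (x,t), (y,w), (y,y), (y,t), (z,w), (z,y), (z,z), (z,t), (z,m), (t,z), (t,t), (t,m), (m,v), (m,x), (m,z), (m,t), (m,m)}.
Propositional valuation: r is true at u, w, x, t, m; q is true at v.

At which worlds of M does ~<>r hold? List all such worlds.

Recall that <>ψ holds at a world iff ψ holds at some accessible world.
Let φ = ~<>r. Evaluate φ at each world:
  u (successors {u, v, w, y, z, m}): φ is false.
  v (successors {v, w, t}): φ is false.
  w (successors {u, w, y}): φ is false.
  x (successors {v, x, z, t}): φ is false.
  y (successors {w, y, t}): φ is false.
  z (successors {w, y, z, t, m}): φ is false.
  t (successors {z, t, m}): φ is false.
  m (successors {v, x, z, t, m}): φ is false.
For instance, at v:
  At v: <>r is true, so ~<>r is false.
    At v: <>r requires r at some successor in {v, w, t}.
      r holds at w, so <>r is true at v.
Satisfying worlds: none.

none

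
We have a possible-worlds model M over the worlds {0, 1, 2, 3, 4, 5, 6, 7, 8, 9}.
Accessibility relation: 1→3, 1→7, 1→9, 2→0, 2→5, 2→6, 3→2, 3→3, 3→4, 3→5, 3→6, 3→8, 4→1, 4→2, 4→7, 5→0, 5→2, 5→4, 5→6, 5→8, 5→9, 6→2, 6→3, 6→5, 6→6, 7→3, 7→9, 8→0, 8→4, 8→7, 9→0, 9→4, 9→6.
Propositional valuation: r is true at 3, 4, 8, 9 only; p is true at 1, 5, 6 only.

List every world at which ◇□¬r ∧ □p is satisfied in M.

none

Let φ = ◇□¬r ∧ □p. Evaluate φ at each world:
  0 (successors ∅): φ is false.
  1 (successors {3, 7, 9}): φ is false.
  2 (successors {0, 5, 6}): φ is false.
  3 (successors {2, 3, 4, 5, 6, 8}): φ is false.
  4 (successors {1, 2, 7}): φ is false.
  5 (successors {0, 2, 4, 6, 8, 9}): φ is false.
  6 (successors {2, 3, 5, 6}): φ is false.
  7 (successors {3, 9}): φ is false.
  8 (successors {0, 4, 7}): φ is false.
  9 (successors {0, 4, 6}): φ is false.
For instance, at 3:
  At 3: ◇□¬r is true, □p is false, so ◇□¬r ∧ □p is false.
    At 3: ◇□¬r requires □¬r at some successor in {2, 3, 4, 5, 6, 8}.
      □¬r holds at 2, so ◇□¬r is true at 3.
    At 3: □p requires p at every successor {2, 3, 4, 5, 6, 8}.
      p fails at 2, so □p is false at 3.
Satisfying worlds: none.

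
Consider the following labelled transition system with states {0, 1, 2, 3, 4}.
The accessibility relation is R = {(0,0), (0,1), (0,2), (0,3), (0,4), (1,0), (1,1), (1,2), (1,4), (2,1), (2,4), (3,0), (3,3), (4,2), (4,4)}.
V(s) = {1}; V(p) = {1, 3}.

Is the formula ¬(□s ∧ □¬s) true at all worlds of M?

Let φ = ¬(□s ∧ □¬s). Evaluate φ at each world:
  0 (successors {0, 1, 2, 3, 4}): φ is true.
  1 (successors {0, 1, 2, 4}): φ is true.
  2 (successors {1, 4}): φ is true.
  3 (successors {0, 3}): φ is true.
  4 (successors {2, 4}): φ is true.
For instance, at 0:
  At 0: □s ∧ □¬s is false, so ¬(□s ∧ □¬s) is true.
    At 0: □s is false, □¬s is false, so □s ∧ □¬s is false.
      At 0: □s requires s at every successor {0, 1, 2, 3, 4}.
        s fails at 0, so □s is false at 0.
      At 0: □¬s requires ¬s at every successor {0, 1, 2, 3, 4}.
        ¬s fails at 1, so □¬s is false at 0.

Yes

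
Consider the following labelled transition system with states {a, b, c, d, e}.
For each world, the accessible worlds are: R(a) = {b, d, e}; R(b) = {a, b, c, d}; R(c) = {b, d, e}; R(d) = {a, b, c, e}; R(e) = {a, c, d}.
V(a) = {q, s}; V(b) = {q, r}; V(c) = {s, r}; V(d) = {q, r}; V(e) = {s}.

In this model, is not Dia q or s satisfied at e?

Recall that Dia ψ holds at a world iff ψ holds at some accessible world.
At e: not Dia q is false, s is true, so not Dia q or s is true.
  At e: Dia q is true, so not Dia q is false.
    At e: Dia q requires q at some successor in {a, c, d}.
      q holds at a, so Dia q is true at e.

Yes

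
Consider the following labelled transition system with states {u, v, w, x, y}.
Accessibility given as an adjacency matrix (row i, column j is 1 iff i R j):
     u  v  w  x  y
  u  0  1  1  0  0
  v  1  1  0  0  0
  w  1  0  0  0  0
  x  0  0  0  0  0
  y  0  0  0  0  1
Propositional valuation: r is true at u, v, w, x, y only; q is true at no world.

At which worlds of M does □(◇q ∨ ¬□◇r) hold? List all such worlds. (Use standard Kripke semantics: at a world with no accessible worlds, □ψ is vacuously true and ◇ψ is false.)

Recall that □ψ holds at a world iff ψ holds at every accessible world, and ◇ψ holds iff ψ holds at some accessible world.
Let φ = □(◇q ∨ ¬□◇r). Evaluate φ at each world:
  u (successors {v, w}): φ is false.
  v (successors {u, v}): φ is false.
  w (successors {u}): φ is false.
  x (successors ∅): φ is true.
  y (successors {y}): φ is false.
For instance, at w:
  At w: □(◇q ∨ ¬□◇r) requires ◇q ∨ ¬□◇r at every successor {u}.
    ◇q ∨ ¬□◇r fails at u, so □(◇q ∨ ¬□◇r) is false at w.
      At u: ◇q is false, ¬□◇r is false, so ◇q ∨ ¬□◇r is false.
Satisfying worlds: {x}

x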